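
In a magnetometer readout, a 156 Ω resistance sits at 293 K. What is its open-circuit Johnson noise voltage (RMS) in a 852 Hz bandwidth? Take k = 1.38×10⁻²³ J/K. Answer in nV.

46.4 nV

V_n = √(4kTRB)
4kTRB = 4 × 1.38×10⁻²³ × 293 × 1.56×10² × 8.52×10² = 2.15×10⁻¹⁵ V²
V_n = √(2.15×10⁻¹⁵) = 4.64×10⁻⁸ V = 46.4 nV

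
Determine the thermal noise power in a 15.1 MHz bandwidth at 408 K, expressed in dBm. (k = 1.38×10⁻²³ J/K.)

−100.7 dBm

P_n = kTB = 1.38×10⁻²³ × 408 × 1.51×10⁷ = 8.50×10⁻¹⁴ W
In dBm: 10 log₁₀(8.50×10⁻¹⁴ / 10⁻³) = −100.7 dBm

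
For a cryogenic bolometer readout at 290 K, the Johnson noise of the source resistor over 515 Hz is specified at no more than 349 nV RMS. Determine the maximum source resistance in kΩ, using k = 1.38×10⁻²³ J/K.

Johnson–Nyquist: V_n = √(4kTRB) ⇒ R = V_n² / (4kTB)
4kTB = 4 × 1.38×10⁻²³ × 290 × 5.15×10² = 8.24×10⁻¹⁸
R = (3.49×10⁻⁷)² / 8.24×10⁻¹⁸ = 1.48×10⁴ Ω = 14.8 kΩ

14.8 kΩ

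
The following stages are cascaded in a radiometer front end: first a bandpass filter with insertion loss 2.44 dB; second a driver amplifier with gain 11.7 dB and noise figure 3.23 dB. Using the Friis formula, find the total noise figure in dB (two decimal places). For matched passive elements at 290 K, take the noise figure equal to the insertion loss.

5.67 dB

Convert to linear (a loss of L dB is a gain of −L dB): F_i = 10^(NF_i/10), G_i = 10^(G_i,dB/10)
  Stage 1: F_1 = 10^(2.44/10) = 1.754, G_1 = 10^(−2.44/10) = 0.5702
  Stage 2: F_2 = 10^(3.23/10) = 2.104, G_2 = 10^(11.7/10) = 14.79
Friis cascade:
  F = 1.754 + (2.104 − 1)/0.5702 = 3.690
NF = 10 log₁₀(3.690) = 5.67 dB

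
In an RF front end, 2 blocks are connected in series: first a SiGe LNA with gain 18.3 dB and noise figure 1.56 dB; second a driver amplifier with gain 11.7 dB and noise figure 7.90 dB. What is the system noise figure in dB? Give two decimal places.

1.79 dB

Convert to linear (a loss of L dB is a gain of −L dB): F_i = 10^(NF_i/10), G_i = 10^(G_i,dB/10)
  Stage 1: F_1 = 10^(1.56/10) = 1.432, G_1 = 10^(18.3/10) = 67.61
  Stage 2: F_2 = 10^(7.90/10) = 6.166, G_2 = 10^(11.7/10) = 14.79
Friis cascade:
  F = 1.432 + (6.166 − 1)/67.61 = 1.509
NF = 10 log₁₀(1.509) = 1.79 dB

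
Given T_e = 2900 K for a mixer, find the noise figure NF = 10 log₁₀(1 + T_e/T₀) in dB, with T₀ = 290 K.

F = 1 + T_e/T₀ = 1 + 2900/290 = 11
NF = 10 log₁₀(11) = 10.41 dB

10.41 dB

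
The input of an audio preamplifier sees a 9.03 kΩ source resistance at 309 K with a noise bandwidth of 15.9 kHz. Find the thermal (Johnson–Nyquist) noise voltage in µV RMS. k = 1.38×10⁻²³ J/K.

1.56 µV

V_n = √(4kTRB)
4kTRB = 4 × 1.38×10⁻²³ × 309 × 9.03×10³ × 1.59×10⁴ = 2.45×10⁻¹² V²
V_n = √(2.45×10⁻¹²) = 1.56×10⁻⁶ V = 1.56 µV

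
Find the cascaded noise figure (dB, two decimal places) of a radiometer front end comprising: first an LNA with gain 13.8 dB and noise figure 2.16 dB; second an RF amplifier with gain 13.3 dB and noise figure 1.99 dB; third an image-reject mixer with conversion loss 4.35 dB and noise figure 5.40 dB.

2.24 dB

Convert to linear (a loss of L dB is a gain of −L dB): F_i = 10^(NF_i/10), G_i = 10^(G_i,dB/10)
  Stage 1: F_1 = 10^(2.16/10) = 1.644, G_1 = 10^(13.8/10) = 23.99
  Stage 2: F_2 = 10^(1.99/10) = 1.581, G_2 = 10^(13.3/10) = 21.38
  Stage 3: F_3 = 10^(5.40/10) = 3.467, G_3 = 10^(−4.35/10) = 0.3673
Friis cascade:
  F = 1.644 + (1.581 − 1)/23.99 + (3.467 − 1)/512.9 = 1.673
NF = 10 log₁₀(1.673) = 2.24 dB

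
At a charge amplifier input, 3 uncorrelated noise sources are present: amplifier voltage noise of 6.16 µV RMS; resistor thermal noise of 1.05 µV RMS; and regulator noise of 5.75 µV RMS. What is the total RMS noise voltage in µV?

Uncorrelated sources add in power (mean-square): V_tot = √(ΣV_i²)
V_tot = √[(6.16×10⁻⁶)² + (1.05×10⁻⁶)² + (5.75×10⁻⁶)²] = 8.49×10⁻⁶ V = 8.49 µV

8.49 µV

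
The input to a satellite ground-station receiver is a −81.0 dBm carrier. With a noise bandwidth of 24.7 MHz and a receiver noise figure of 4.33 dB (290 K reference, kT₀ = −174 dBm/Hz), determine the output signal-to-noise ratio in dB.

Noise floor: N = −174 + 10 log₁₀(B) + NF
10 log₁₀(2.47×10⁷) = 73.93 dB
N = −174 + 73.93 + 4.33 = −95.74 dBm
SNR = P_sig − N = −81.0 − (−95.74) = 14.74 dB → 14.7 dB

14.7 dB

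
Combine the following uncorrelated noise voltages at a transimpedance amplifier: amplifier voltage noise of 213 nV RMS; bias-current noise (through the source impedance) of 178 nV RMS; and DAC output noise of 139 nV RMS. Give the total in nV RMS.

310 nV

Uncorrelated sources add in power (mean-square): V_tot = √(ΣV_i²)
V_tot = √[(2.13×10⁻⁷)² + (1.78×10⁻⁷)² + (1.39×10⁻⁷)²] = 3.10×10⁻⁷ V = 310 nV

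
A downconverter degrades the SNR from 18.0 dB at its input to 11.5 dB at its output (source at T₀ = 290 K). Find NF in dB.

NF (dB) = SNR_in(dB) − SNR_out(dB) when the source is at T₀
NF = 18.0 − 11.5 = 6.5 dB

6.5 dB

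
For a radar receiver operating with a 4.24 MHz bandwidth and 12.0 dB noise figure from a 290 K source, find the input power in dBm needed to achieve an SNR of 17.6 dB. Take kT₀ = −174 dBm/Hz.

Sensitivity = −174 + 10 log₁₀(B) + NF + SNR_min
= −174 + 66.27 + 12.0 + 17.6
= −78.13 dBm → −78.1 dBm

−78.1 dBm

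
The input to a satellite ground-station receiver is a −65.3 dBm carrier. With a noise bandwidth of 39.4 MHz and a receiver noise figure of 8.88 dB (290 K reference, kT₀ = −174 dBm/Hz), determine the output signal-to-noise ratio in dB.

23.9 dB

Noise floor: N = −174 + 10 log₁₀(B) + NF
10 log₁₀(3.94×10⁷) = 75.95 dB
N = −174 + 75.95 + 8.88 = −89.17 dBm
SNR = P_sig − N = −65.3 − (−89.17) = 23.87 dB → 23.9 dB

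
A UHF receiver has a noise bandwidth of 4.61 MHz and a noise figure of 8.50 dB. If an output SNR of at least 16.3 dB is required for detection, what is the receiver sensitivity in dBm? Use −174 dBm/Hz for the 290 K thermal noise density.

Sensitivity = −174 + 10 log₁₀(B) + NF + SNR_min
= −174 + 66.64 + 8.50 + 16.3
= −82.56 dBm → −82.6 dBm

−82.6 dBm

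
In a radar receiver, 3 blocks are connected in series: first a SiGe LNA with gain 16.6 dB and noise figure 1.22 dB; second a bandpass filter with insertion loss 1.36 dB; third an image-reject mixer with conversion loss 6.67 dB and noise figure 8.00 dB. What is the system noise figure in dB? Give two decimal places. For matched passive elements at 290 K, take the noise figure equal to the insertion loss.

1.74 dB

Convert to linear (a loss of L dB is a gain of −L dB): F_i = 10^(NF_i/10), G_i = 10^(G_i,dB/10)
  Stage 1: F_1 = 10^(1.22/10) = 1.324, G_1 = 10^(16.6/10) = 45.71
  Stage 2: F_2 = 10^(1.36/10) = 1.368, G_2 = 10^(−1.36/10) = 0.7311
  Stage 3: F_3 = 10^(8.00/10) = 6.310, G_3 = 10^(−6.67/10) = 0.2153
Friis cascade:
  F = 1.324 + (1.368 − 1)/45.71 + (6.310 − 1)/33.42 = 1.491
NF = 10 log₁₀(1.491) = 1.74 dB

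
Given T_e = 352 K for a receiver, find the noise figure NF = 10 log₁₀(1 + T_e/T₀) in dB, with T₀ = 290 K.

F = 1 + T_e/T₀ = 1 + 352/290 = 2.21379
NF = 10 log₁₀(2.21379) = 3.45 dB

3.45 dB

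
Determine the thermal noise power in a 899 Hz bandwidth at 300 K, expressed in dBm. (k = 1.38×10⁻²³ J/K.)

−144.3 dBm

P_n = kTB = 1.38×10⁻²³ × 300 × 8.99×10² = 3.72×10⁻¹⁸ W
In dBm: 10 log₁₀(3.72×10⁻¹⁸ / 10⁻³) = −144.3 dBm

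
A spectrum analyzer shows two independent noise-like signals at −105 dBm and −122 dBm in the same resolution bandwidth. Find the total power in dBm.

Convert to linear, add, convert back:
P₁ = 3.16×10⁻¹⁴ W, P₂ = 6.31×10⁻¹⁶ W
P_tot = 3.23×10⁻¹⁴ W → 10 log₁₀(P_tot / 10⁻³) = −104.9 dBm

−104.9 dBm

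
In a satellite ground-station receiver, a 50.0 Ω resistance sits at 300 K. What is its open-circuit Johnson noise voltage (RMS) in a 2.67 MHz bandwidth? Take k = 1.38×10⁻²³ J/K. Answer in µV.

1.49 µV

V_n = √(4kTRB)
4kTRB = 4 × 1.38×10⁻²³ × 300 × 5.00×10¹ × 2.67×10⁶ = 2.21×10⁻¹² V²
V_n = √(2.21×10⁻¹²) = 1.49×10⁻⁶ V = 1.49 µV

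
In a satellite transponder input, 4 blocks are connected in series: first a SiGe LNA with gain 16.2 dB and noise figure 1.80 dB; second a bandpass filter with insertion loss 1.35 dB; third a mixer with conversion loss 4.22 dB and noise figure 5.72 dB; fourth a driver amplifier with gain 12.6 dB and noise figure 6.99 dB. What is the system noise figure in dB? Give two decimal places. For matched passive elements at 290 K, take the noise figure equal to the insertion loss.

Convert to linear (a loss of L dB is a gain of −L dB): F_i = 10^(NF_i/10), G_i = 10^(G_i,dB/10)
  Stage 1: F_1 = 10^(1.80/10) = 1.514, G_1 = 10^(16.2/10) = 41.69
  Stage 2: F_2 = 10^(1.35/10) = 1.365, G_2 = 10^(−1.35/10) = 0.7328
  Stage 3: F_3 = 10^(5.72/10) = 3.733, G_3 = 10^(−4.22/10) = 0.3784
  Stage 4: F_4 = 10^(6.99/10) = 5.000, G_4 = 10^(12.6/10) = 18.20
Friis cascade:
  F = 1.514 + (1.365 − 1)/41.69 + (3.733 − 1)/30.55 + (5.000 − 1)/11.56 = 1.958
NF = 10 log₁₀(1.958) = 2.92 dB

2.92 dB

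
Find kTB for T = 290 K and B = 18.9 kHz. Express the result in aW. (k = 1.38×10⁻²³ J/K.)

75.6 aW

P_n = kTB = 1.38×10⁻²³ × 290 × 1.89×10⁴ = 7.56×10⁻¹⁷ W = 75.6 aW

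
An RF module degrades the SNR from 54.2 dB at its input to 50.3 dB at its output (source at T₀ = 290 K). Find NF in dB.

NF (dB) = SNR_in(dB) − SNR_out(dB) when the source is at T₀
NF = 54.2 − 50.3 = 3.9 dB

3.9 dB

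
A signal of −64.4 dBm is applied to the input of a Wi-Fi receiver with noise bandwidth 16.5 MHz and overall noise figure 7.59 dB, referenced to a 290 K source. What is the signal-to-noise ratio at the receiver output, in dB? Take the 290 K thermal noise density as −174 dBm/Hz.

Noise floor: N = −174 + 10 log₁₀(B) + NF
10 log₁₀(1.65×10⁷) = 72.17 dB
N = −174 + 72.17 + 7.59 = −94.24 dBm
SNR = P_sig − N = −64.4 − (−94.24) = 29.84 dB → 29.8 dB

29.8 dB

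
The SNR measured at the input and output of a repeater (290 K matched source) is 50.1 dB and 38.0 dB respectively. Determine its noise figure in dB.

NF (dB) = SNR_in(dB) − SNR_out(dB) when the source is at T₀
NF = 50.1 − 38.0 = 12.1 dB

12.1 dB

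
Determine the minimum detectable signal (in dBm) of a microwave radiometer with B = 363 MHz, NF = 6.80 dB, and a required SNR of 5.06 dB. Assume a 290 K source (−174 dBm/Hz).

Sensitivity = −174 + 10 log₁₀(B) + NF + SNR_min
= −174 + 85.6 + 6.80 + 5.06
= −76.54 dBm → −76.5 dBm

−76.5 dBm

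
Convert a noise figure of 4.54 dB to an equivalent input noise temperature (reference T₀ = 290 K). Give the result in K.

535 K

F = 10^(4.54/10) = 2.84446
T_e = (F − 1)·T₀ = (2.84446 − 1) × 290 = 535 K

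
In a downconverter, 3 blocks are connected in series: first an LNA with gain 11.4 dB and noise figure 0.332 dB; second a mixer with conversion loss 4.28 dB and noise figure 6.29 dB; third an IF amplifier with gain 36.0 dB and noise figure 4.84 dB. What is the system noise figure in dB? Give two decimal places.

Convert to linear (a loss of L dB is a gain of −L dB): F_i = 10^(NF_i/10), G_i = 10^(G_i,dB/10)
  Stage 1: F_1 = 10^(0.332/10) = 1.079, G_1 = 10^(11.4/10) = 13.80
  Stage 2: F_2 = 10^(6.29/10) = 4.256, G_2 = 10^(−4.28/10) = 0.3733
  Stage 3: F_3 = 10^(4.84/10) = 3.048, G_3 = 10^(36.0/10) = 3981
Friis cascade:
  F = 1.079 + (4.256 − 1)/13.80 + (3.048 − 1)/5.152 = 1.713
NF = 10 log₁₀(1.713) = 2.34 dB

2.34 dB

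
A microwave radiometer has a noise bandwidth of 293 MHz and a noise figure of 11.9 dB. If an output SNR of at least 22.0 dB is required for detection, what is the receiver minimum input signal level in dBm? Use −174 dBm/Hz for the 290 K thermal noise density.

−55.4 dBm

Sensitivity = −174 + 10 log₁₀(B) + NF + SNR_min
= −174 + 84.67 + 11.9 + 22.0
= −55.43 dBm → −55.4 dBm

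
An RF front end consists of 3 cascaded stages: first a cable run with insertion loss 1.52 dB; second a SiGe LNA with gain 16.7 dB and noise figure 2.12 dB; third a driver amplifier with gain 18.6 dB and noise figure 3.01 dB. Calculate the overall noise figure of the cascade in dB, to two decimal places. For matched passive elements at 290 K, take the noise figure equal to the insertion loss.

3.70 dB

Convert to linear (a loss of L dB is a gain of −L dB): F_i = 10^(NF_i/10), G_i = 10^(G_i,dB/10)
  Stage 1: F_1 = 10^(1.52/10) = 1.419, G_1 = 10^(−1.52/10) = 0.7047
  Stage 2: F_2 = 10^(2.12/10) = 1.629, G_2 = 10^(16.7/10) = 46.77
  Stage 3: F_3 = 10^(3.01/10) = 2.000, G_3 = 10^(18.6/10) = 72.44
Friis cascade:
  F = 1.419 + (1.629 − 1)/0.7047 + (2.000 − 1)/32.96 = 2.342
NF = 10 log₁₀(2.342) = 3.70 dB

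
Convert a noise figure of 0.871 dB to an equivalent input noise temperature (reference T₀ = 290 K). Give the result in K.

64.4 K

F = 10^(0.871/10) = 1.22208
T_e = (F − 1)·T₀ = (1.22208 − 1) × 290 = 64.4 K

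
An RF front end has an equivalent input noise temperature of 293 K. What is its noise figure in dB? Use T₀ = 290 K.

3.03 dB

F = 1 + T_e/T₀ = 1 + 293/290 = 2.01034
NF = 10 log₁₀(2.01034) = 3.03 dB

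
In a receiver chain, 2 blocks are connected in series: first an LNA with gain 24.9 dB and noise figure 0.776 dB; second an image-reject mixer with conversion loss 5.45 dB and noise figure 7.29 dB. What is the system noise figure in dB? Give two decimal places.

Convert to linear (a loss of L dB is a gain of −L dB): F_i = 10^(NF_i/10), G_i = 10^(G_i,dB/10)
  Stage 1: F_1 = 10^(0.776/10) = 1.196, G_1 = 10^(24.9/10) = 309.0
  Stage 2: F_2 = 10^(7.29/10) = 5.358, G_2 = 10^(−5.45/10) = 0.2851
Friis cascade:
  F = 1.196 + (5.358 − 1)/309.0 = 1.210
NF = 10 log₁₀(1.210) = 0.83 dB

0.83 dB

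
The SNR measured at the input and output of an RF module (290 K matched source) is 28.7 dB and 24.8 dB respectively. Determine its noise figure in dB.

3.9 dB

NF (dB) = SNR_in(dB) − SNR_out(dB) when the source is at T₀
NF = 28.7 − 24.8 = 3.9 dB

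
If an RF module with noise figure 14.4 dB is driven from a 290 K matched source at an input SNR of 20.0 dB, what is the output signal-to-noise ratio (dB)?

By definition F = SNR_in/SNR_out, so in dB: SNR_out = SNR_in − NF
SNR_out = 20.0 − 14.4 = 5.6 dB

5.6 dB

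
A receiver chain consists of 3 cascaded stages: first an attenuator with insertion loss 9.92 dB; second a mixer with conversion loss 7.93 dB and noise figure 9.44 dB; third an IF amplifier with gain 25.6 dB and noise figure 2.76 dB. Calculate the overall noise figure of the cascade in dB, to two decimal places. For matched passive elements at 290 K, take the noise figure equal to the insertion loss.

Convert to linear (a loss of L dB is a gain of −L dB): F_i = 10^(NF_i/10), G_i = 10^(G_i,dB/10)
  Stage 1: F_1 = 10^(9.92/10) = 9.817, G_1 = 10^(−9.92/10) = 0.1019
  Stage 2: F_2 = 10^(9.44/10) = 8.790, G_2 = 10^(−7.93/10) = 0.1611
  Stage 3: F_3 = 10^(2.76/10) = 1.888, G_3 = 10^(25.6/10) = 363.1
Friis cascade:
  F = 9.817 + (8.790 − 1)/0.1019 + (1.888 − 1)/0.01641 = 140.4
NF = 10 log₁₀(140.4) = 21.47 dB

21.47 dB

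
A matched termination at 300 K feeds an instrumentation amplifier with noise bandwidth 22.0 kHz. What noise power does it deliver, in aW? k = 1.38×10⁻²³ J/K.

P_n = kTB = 1.38×10⁻²³ × 300 × 2.20×10⁴ = 9.11×10⁻¹⁷ W = 91.1 aW

91.1 aW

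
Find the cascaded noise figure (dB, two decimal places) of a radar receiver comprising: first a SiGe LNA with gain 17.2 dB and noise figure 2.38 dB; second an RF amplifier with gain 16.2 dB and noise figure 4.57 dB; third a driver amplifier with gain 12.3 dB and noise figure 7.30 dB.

2.47 dB

Convert to linear (a loss of L dB is a gain of −L dB): F_i = 10^(NF_i/10), G_i = 10^(G_i,dB/10)
  Stage 1: F_1 = 10^(2.38/10) = 1.730, G_1 = 10^(17.2/10) = 52.48
  Stage 2: F_2 = 10^(4.57/10) = 2.864, G_2 = 10^(16.2/10) = 41.69
  Stage 3: F_3 = 10^(7.30/10) = 5.370, G_3 = 10^(12.3/10) = 16.98
Friis cascade:
  F = 1.730 + (2.864 − 1)/52.48 + (5.370 − 1)/2188 = 1.767
NF = 10 log₁₀(1.767) = 2.47 dB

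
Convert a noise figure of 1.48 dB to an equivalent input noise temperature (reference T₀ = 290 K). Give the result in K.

118 K

F = 10^(1.48/10) = 1.40605
T_e = (F − 1)·T₀ = (1.40605 − 1) × 290 = 118 K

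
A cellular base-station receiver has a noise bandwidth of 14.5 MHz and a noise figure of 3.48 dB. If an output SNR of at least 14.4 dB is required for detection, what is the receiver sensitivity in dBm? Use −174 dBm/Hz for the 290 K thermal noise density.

Sensitivity = −174 + 10 log₁₀(B) + NF + SNR_min
= −174 + 71.61 + 3.48 + 14.4
= −84.51 dBm → −84.5 dBm

−84.5 dBm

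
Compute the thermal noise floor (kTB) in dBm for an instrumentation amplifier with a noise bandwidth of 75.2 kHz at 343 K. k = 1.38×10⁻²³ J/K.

−124.5 dBm

P_n = kTB = 1.38×10⁻²³ × 343 × 7.52×10⁴ = 3.56×10⁻¹⁶ W
In dBm: 10 log₁₀(3.56×10⁻¹⁶ / 10⁻³) = −124.5 dBm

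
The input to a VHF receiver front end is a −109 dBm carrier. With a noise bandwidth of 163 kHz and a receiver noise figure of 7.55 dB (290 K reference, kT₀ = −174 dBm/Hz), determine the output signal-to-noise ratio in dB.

Noise floor: N = −174 + 10 log₁₀(B) + NF
10 log₁₀(1.63×10⁵) = 52.12 dB
N = −174 + 52.12 + 7.55 = −114.33 dBm
SNR = P_sig − N = −109 − (−114.33) = 5.33 dB → 5.3 dB

5.3 dB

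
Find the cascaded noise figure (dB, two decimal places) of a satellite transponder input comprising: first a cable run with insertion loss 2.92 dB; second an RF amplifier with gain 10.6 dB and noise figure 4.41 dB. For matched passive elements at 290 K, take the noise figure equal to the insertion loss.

7.33 dB

Convert to linear (a loss of L dB is a gain of −L dB): F_i = 10^(NF_i/10), G_i = 10^(G_i,dB/10)
  Stage 1: F_1 = 10^(2.92/10) = 1.959, G_1 = 10^(−2.92/10) = 0.5105
  Stage 2: F_2 = 10^(4.41/10) = 2.761, G_2 = 10^(10.6/10) = 11.48
Friis cascade:
  F = 1.959 + (2.761 − 1)/0.5105 = 5.408
NF = 10 log₁₀(5.408) = 7.33 dB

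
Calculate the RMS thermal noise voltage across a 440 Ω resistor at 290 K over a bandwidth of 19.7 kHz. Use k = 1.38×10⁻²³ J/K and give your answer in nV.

373 nV

V_n = √(4kTRB)
4kTRB = 4 × 1.38×10⁻²³ × 290 × 4.40×10² × 1.97×10⁴ = 1.39×10⁻¹³ V²
V_n = √(1.39×10⁻¹³) = 3.73×10⁻⁷ V = 373 nV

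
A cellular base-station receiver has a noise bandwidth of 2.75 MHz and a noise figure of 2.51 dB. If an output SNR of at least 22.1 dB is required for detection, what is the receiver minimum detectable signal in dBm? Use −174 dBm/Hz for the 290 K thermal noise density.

Sensitivity = −174 + 10 log₁₀(B) + NF + SNR_min
= −174 + 64.39 + 2.51 + 22.1
= −85.00 dBm → −85.0 dBm

−85.0 dBm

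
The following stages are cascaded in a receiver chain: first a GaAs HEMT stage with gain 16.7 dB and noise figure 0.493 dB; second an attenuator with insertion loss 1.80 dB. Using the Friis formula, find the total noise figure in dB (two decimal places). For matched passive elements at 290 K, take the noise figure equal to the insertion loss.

Convert to linear (a loss of L dB is a gain of −L dB): F_i = 10^(NF_i/10), G_i = 10^(G_i,dB/10)
  Stage 1: F_1 = 10^(0.493/10) = 1.120, G_1 = 10^(16.7/10) = 46.77
  Stage 2: F_2 = 10^(1.80/10) = 1.514, G_2 = 10^(−1.80/10) = 0.6607
Friis cascade:
  F = 1.120 + (1.514 − 1)/46.77 = 1.131
NF = 10 log₁₀(1.131) = 0.54 dB

0.54 dB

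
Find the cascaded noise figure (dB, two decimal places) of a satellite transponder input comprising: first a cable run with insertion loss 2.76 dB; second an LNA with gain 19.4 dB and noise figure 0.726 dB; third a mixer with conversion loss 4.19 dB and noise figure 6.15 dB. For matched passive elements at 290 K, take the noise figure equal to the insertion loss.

3.62 dB

Convert to linear (a loss of L dB is a gain of −L dB): F_i = 10^(NF_i/10), G_i = 10^(G_i,dB/10)
  Stage 1: F_1 = 10^(2.76/10) = 1.888, G_1 = 10^(−2.76/10) = 0.5297
  Stage 2: F_2 = 10^(0.726/10) = 1.182, G_2 = 10^(19.4/10) = 87.10
  Stage 3: F_3 = 10^(6.15/10) = 4.121, G_3 = 10^(−4.19/10) = 0.3811
Friis cascade:
  F = 1.888 + (1.182 − 1)/0.5297 + (4.121 − 1)/46.13 = 2.299
NF = 10 log₁₀(2.299) = 3.62 dB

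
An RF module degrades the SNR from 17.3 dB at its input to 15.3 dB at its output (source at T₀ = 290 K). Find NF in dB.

NF (dB) = SNR_in(dB) − SNR_out(dB) when the source is at T₀
NF = 17.3 − 15.3 = 2.0 dB

2.0 dB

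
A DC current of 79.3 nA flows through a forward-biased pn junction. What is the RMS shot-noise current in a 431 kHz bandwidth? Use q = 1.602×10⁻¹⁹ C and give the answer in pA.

I_n = √(2qI·B)
2qI·B = 2 × 1.602×10⁻¹⁹ × 7.93×10⁻⁸ × 4.31×10⁵ = 1.10×10⁻²⁰ A²
I_n = √(1.10×10⁻²⁰) = 1.05×10⁻¹⁰ A = 105 pA

105 pA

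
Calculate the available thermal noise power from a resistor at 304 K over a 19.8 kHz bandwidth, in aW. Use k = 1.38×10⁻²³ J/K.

83.1 aW

P_n = kTB = 1.38×10⁻²³ × 304 × 1.98×10⁴ = 8.31×10⁻¹⁷ W = 83.1 aW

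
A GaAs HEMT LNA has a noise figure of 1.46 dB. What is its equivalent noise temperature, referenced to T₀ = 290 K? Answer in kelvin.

F = 10^(1.46/10) = 1.39959
T_e = (F − 1)·T₀ = (1.39959 − 1) × 290 = 116 K

116 K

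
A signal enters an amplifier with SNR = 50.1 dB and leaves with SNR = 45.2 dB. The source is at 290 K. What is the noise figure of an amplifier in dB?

NF (dB) = SNR_in(dB) − SNR_out(dB) when the source is at T₀
NF = 50.1 − 45.2 = 4.9 dB

4.9 dB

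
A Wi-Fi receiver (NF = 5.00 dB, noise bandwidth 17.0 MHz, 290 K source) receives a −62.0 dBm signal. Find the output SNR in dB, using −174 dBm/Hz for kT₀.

34.7 dB

Noise floor: N = −174 + 10 log₁₀(B) + NF
10 log₁₀(1.70×10⁷) = 72.3 dB
N = −174 + 72.3 + 5.00 = −96.70 dBm
SNR = P_sig − N = −62.0 − (−96.70) = 34.70 dB → 34.7 dB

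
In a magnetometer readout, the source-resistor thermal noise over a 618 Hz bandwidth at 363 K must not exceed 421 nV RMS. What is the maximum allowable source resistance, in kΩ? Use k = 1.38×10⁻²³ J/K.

14.3 kΩ

Johnson–Nyquist: V_n = √(4kTRB) ⇒ R = V_n² / (4kTB)
4kTB = 4 × 1.38×10⁻²³ × 363 × 6.18×10² = 1.24×10⁻¹⁷
R = (4.21×10⁻⁷)² / 1.24×10⁻¹⁷ = 1.43×10⁴ Ω = 14.3 kΩ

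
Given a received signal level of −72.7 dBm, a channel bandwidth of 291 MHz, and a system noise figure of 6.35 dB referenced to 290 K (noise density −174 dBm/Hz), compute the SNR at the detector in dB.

10.3 dB

Noise floor: N = −174 + 10 log₁₀(B) + NF
10 log₁₀(2.91×10⁸) = 84.64 dB
N = −174 + 84.64 + 6.35 = −83.01 dBm
SNR = P_sig − N = −72.7 − (−83.01) = 10.31 dB → 10.3 dB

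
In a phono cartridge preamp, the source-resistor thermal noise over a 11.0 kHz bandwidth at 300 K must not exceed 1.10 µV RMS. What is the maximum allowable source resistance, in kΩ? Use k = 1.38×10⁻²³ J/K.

Johnson–Nyquist: V_n = √(4kTRB) ⇒ R = V_n² / (4kTB)
4kTB = 4 × 1.38×10⁻²³ × 300 × 1.10×10⁴ = 1.82×10⁻¹⁶
R = (1.10×10⁻⁶)² / 1.82×10⁻¹⁶ = 6.64×10³ Ω = 6.64 kΩ

6.64 kΩ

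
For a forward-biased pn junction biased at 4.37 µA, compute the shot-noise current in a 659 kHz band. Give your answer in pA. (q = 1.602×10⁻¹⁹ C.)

961 pA

I_n = √(2qI·B)
2qI·B = 2 × 1.602×10⁻¹⁹ × 4.37×10⁻⁶ × 6.59×10⁵ = 9.23×10⁻¹⁹ A²
I_n = √(9.23×10⁻¹⁹) = 9.61×10⁻¹⁰ A = 961 pA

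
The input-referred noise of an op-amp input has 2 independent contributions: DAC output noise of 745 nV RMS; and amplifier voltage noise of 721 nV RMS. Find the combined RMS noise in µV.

Uncorrelated sources add in power (mean-square): V_tot = √(ΣV_i²)
V_tot = √[(7.45×10⁻⁷)² + (7.21×10⁻⁷)²] = 1.04×10⁻⁶ V = 1.04 µV

1.04 µV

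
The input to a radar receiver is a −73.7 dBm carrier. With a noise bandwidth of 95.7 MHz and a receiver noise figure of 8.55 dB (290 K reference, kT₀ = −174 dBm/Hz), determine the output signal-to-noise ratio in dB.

Noise floor: N = −174 + 10 log₁₀(B) + NF
10 log₁₀(9.57×10⁷) = 79.81 dB
N = −174 + 79.81 + 8.55 = −85.64 dBm
SNR = P_sig − N = −73.7 − (−85.64) = 11.94 dB → 11.9 dB

11.9 dB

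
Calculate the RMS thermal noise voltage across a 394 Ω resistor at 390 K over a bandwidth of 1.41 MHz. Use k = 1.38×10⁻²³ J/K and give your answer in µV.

V_n = √(4kTRB)
4kTRB = 4 × 1.38×10⁻²³ × 390 × 3.94×10² × 1.41×10⁶ = 1.20×10⁻¹¹ V²
V_n = √(1.20×10⁻¹¹) = 3.46×10⁻⁶ V = 3.46 µV

3.46 µV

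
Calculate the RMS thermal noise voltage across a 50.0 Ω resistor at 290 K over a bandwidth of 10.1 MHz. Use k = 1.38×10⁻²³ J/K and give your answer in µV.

V_n = √(4kTRB)
4kTRB = 4 × 1.38×10⁻²³ × 290 × 5.00×10¹ × 1.01×10⁷ = 8.08×10⁻¹² V²
V_n = √(8.08×10⁻¹²) = 2.84×10⁻⁶ V = 2.84 µV

2.84 µV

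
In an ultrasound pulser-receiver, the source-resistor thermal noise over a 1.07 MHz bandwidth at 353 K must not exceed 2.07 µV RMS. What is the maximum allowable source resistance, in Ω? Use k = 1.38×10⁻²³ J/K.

Johnson–Nyquist: V_n = √(4kTRB) ⇒ R = V_n² / (4kTB)
4kTB = 4 × 1.38×10⁻²³ × 353 × 1.07×10⁶ = 2.08×10⁻¹⁴
R = (2.07×10⁻⁶)² / 2.08×10⁻¹⁴ = 2.06×10² Ω = 206 Ω

206 Ω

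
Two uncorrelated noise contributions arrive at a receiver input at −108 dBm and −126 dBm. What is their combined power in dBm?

−107.9 dBm

Convert to linear, add, convert back:
P₁ = 1.58×10⁻¹⁴ W, P₂ = 2.51×10⁻¹⁶ W
P_tot = 1.61×10⁻¹⁴ W → 10 log₁₀(P_tot / 10⁻³) = −107.9 dBm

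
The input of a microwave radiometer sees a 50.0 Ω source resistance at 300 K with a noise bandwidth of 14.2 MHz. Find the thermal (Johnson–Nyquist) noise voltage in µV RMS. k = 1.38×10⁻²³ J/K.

V_n = √(4kTRB)
4kTRB = 4 × 1.38×10⁻²³ × 300 × 5.00×10¹ × 1.42×10⁷ = 1.18×10⁻¹¹ V²
V_n = √(1.18×10⁻¹¹) = 3.43×10⁻⁶ V = 3.43 µV

3.43 µV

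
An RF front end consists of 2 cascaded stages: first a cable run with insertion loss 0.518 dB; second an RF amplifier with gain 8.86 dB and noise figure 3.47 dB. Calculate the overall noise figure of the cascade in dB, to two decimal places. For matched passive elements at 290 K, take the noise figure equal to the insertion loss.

Convert to linear (a loss of L dB is a gain of −L dB): F_i = 10^(NF_i/10), G_i = 10^(G_i,dB/10)
  Stage 1: F_1 = 10^(0.518/10) = 1.127, G_1 = 10^(−0.518/10) = 0.8876
  Stage 2: F_2 = 10^(3.47/10) = 2.223, G_2 = 10^(8.86/10) = 7.691
Friis cascade:
  F = 1.127 + (2.223 − 1)/0.8876 = 2.505
NF = 10 log₁₀(2.505) = 3.99 dB

3.99 dB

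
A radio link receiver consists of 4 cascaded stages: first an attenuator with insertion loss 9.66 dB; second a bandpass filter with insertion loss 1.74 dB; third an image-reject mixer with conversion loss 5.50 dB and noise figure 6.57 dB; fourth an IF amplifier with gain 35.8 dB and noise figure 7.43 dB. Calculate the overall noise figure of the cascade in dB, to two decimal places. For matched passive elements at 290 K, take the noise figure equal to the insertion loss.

24.54 dB

Convert to linear (a loss of L dB is a gain of −L dB): F_i = 10^(NF_i/10), G_i = 10^(G_i,dB/10)
  Stage 1: F_1 = 10^(9.66/10) = 9.247, G_1 = 10^(−9.66/10) = 0.1081
  Stage 2: F_2 = 10^(1.74/10) = 1.493, G_2 = 10^(−1.74/10) = 0.6699
  Stage 3: F_3 = 10^(6.57/10) = 4.539, G_3 = 10^(−5.50/10) = 0.2818
  Stage 4: F_4 = 10^(7.43/10) = 5.534, G_4 = 10^(35.8/10) = 3802
Friis cascade:
  F = 9.247 + (1.493 − 1)/0.1081 + (4.539 − 1)/0.07244 + (5.534 − 1)/0.02042 = 284.7
NF = 10 log₁₀(284.7) = 24.54 dB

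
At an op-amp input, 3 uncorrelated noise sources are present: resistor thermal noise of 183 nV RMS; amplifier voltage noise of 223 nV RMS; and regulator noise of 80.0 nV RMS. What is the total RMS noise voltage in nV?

Uncorrelated sources add in power (mean-square): V_tot = √(ΣV_i²)
V_tot = √[(1.83×10⁻⁷)² + (2.23×10⁻⁷)² + (8.00×10⁻⁸)²] = 2.99×10⁻⁷ V = 299 nV

299 nV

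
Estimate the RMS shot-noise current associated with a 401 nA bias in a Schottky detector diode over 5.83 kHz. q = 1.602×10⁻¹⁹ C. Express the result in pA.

27.4 pA

I_n = √(2qI·B)
2qI·B = 2 × 1.602×10⁻¹⁹ × 4.01×10⁻⁷ × 5.83×10³ = 7.49×10⁻²² A²
I_n = √(7.49×10⁻²²) = 2.74×10⁻¹¹ A = 27.4 pA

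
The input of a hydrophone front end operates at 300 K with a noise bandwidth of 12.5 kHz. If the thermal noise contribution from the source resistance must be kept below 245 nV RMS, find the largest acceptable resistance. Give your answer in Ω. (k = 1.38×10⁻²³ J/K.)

Johnson–Nyquist: V_n = √(4kTRB) ⇒ R = V_n² / (4kTB)
4kTB = 4 × 1.38×10⁻²³ × 300 × 1.25×10⁴ = 2.07×10⁻¹⁶
R = (2.45×10⁻⁷)² / 2.07×10⁻¹⁶ = 2.90×10² Ω = 290 Ω

290 Ω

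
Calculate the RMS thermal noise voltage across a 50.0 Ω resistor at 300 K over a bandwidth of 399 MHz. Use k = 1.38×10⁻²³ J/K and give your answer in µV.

V_n = √(4kTRB)
4kTRB = 4 × 1.38×10⁻²³ × 300 × 5.00×10¹ × 3.99×10⁸ = 3.30×10⁻¹⁰ V²
V_n = √(3.30×10⁻¹⁰) = 1.82×10⁻⁵ V = 18.2 µV

18.2 µV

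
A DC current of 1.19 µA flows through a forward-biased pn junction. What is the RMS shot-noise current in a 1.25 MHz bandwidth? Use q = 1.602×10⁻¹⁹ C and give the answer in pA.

I_n = √(2qI·B)
2qI·B = 2 × 1.602×10⁻¹⁹ × 1.19×10⁻⁶ × 1.25×10⁶ = 4.77×10⁻¹⁹ A²
I_n = √(4.77×10⁻¹⁹) = 6.90×10⁻¹⁰ A = 690 pA

690 pA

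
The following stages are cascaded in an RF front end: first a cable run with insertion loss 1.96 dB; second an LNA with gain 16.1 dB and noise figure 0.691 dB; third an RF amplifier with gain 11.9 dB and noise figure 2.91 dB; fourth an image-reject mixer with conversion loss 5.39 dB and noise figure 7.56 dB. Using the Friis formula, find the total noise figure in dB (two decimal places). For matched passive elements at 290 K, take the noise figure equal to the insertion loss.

2.76 dB

Convert to linear (a loss of L dB is a gain of −L dB): F_i = 10^(NF_i/10), G_i = 10^(G_i,dB/10)
  Stage 1: F_1 = 10^(1.96/10) = 1.570, G_1 = 10^(−1.96/10) = 0.6368
  Stage 2: F_2 = 10^(0.691/10) = 1.172, G_2 = 10^(16.1/10) = 40.74
  Stage 3: F_3 = 10^(2.91/10) = 1.954, G_3 = 10^(11.9/10) = 15.49
  Stage 4: F_4 = 10^(7.56/10) = 5.702, G_4 = 10^(−5.39/10) = 0.2891
Friis cascade:
  F = 1.570 + (1.172 − 1)/0.6368 + (1.954 − 1)/25.94 + (5.702 − 1)/401.8 = 1.890
NF = 10 log₁₀(1.890) = 2.76 dB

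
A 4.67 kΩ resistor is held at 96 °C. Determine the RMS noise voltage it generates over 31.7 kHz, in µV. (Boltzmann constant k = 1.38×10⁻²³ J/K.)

1.74 µV

T = 96 °C + 273.15 = 369.15 K
V_n = √(4kTRB)
4kTRB = 4 × 1.38×10⁻²³ × 369.15 × 4.67×10³ × 3.17×10⁴ = 3.02×10⁻¹² V²
V_n = √(3.02×10⁻¹²) = 1.74×10⁻⁶ V = 1.74 µV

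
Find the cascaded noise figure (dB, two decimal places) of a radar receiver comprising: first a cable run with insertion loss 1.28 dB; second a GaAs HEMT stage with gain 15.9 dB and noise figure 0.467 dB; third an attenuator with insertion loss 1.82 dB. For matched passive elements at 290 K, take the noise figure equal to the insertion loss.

Convert to linear (a loss of L dB is a gain of −L dB): F_i = 10^(NF_i/10), G_i = 10^(G_i,dB/10)
  Stage 1: F_1 = 10^(1.28/10) = 1.343, G_1 = 10^(−1.28/10) = 0.7447
  Stage 2: F_2 = 10^(0.467/10) = 1.114, G_2 = 10^(15.9/10) = 38.90
  Stage 3: F_3 = 10^(1.82/10) = 1.521, G_3 = 10^(−1.82/10) = 0.6577
Friis cascade:
  F = 1.343 + (1.114 − 1)/0.7447 + (1.521 − 1)/28.97 = 1.513
NF = 10 log₁₀(1.513) = 1.80 dB

1.80 dB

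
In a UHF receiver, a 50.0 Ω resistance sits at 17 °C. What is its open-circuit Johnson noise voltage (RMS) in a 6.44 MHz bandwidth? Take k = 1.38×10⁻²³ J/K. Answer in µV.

T = 17 °C + 273.15 = 290.15 K
V_n = √(4kTRB)
4kTRB = 4 × 1.38×10⁻²³ × 290.15 × 5.00×10¹ × 6.44×10⁶ = 5.16×10⁻¹² V²
V_n = √(5.16×10⁻¹²) = 2.27×10⁻⁶ V = 2.27 µV

2.27 µV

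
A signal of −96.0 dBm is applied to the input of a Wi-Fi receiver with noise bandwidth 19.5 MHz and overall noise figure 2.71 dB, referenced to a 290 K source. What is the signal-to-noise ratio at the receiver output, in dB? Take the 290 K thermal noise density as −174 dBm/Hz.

2.4 dB

Noise floor: N = −174 + 10 log₁₀(B) + NF
10 log₁₀(1.95×10⁷) = 72.9 dB
N = −174 + 72.9 + 2.71 = −98.39 dBm
SNR = P_sig − N = −96.0 − (−98.39) = 2.39 dB → 2.4 dB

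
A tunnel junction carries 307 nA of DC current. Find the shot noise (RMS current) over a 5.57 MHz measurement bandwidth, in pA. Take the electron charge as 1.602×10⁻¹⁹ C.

I_n = √(2qI·B)
2qI·B = 2 × 1.602×10⁻¹⁹ × 3.07×10⁻⁷ × 5.57×10⁶ = 5.48×10⁻¹⁹ A²
I_n = √(5.48×10⁻¹⁹) = 7.40×10⁻¹⁰ A = 740 pA

740 pA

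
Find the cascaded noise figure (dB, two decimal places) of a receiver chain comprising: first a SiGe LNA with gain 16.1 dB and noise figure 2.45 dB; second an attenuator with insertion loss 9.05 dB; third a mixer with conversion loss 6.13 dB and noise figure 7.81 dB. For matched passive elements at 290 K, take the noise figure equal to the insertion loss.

Convert to linear (a loss of L dB is a gain of −L dB): F_i = 10^(NF_i/10), G_i = 10^(G_i,dB/10)
  Stage 1: F_1 = 10^(2.45/10) = 1.758, G_1 = 10^(16.1/10) = 40.74
  Stage 2: F_2 = 10^(9.05/10) = 8.035, G_2 = 10^(−9.05/10) = 0.1245
  Stage 3: F_3 = 10^(7.81/10) = 6.039, G_3 = 10^(−6.13/10) = 0.2438
Friis cascade:
  F = 1.758 + (8.035 − 1)/40.74 + (6.039 − 1)/5.070 = 2.925
NF = 10 log₁₀(2.925) = 4.66 dB

4.66 dB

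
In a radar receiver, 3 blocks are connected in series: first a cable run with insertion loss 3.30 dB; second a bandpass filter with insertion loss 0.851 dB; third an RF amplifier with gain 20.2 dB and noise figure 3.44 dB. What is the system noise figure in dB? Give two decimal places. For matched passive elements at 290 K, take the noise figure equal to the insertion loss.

7.59 dB

Convert to linear (a loss of L dB is a gain of −L dB): F_i = 10^(NF_i/10), G_i = 10^(G_i,dB/10)
  Stage 1: F_1 = 10^(3.30/10) = 2.138, G_1 = 10^(−3.30/10) = 0.4677
  Stage 2: F_2 = 10^(0.851/10) = 1.216, G_2 = 10^(−0.851/10) = 0.8221
  Stage 3: F_3 = 10^(3.44/10) = 2.208, G_3 = 10^(20.2/10) = 104.7
Friis cascade:
  F = 2.138 + (1.216 − 1)/0.4677 + (2.208 − 1)/0.3845 = 5.742
NF = 10 log₁₀(5.742) = 7.59 dB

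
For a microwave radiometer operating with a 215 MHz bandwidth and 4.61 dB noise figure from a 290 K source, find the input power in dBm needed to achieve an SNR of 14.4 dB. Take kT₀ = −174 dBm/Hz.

−71.7 dBm

Sensitivity = −174 + 10 log₁₀(B) + NF + SNR_min
= −174 + 83.32 + 4.61 + 14.4
= −71.67 dBm → −71.7 dBm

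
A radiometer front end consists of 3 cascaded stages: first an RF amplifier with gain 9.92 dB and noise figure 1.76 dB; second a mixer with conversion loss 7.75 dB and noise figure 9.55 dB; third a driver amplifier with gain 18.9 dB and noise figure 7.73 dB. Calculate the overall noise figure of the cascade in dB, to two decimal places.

Convert to linear (a loss of L dB is a gain of −L dB): F_i = 10^(NF_i/10), G_i = 10^(G_i,dB/10)
  Stage 1: F_1 = 10^(1.76/10) = 1.500, G_1 = 10^(9.92/10) = 9.817
  Stage 2: F_2 = 10^(9.55/10) = 9.016, G_2 = 10^(−7.75/10) = 0.1679
  Stage 3: F_3 = 10^(7.73/10) = 5.929, G_3 = 10^(18.9/10) = 77.62
Friis cascade:
  F = 1.500 + (9.016 − 1)/9.817 + (5.929 − 1)/1.648 = 5.307
NF = 10 log₁₀(5.307) = 7.25 dB

7.25 dB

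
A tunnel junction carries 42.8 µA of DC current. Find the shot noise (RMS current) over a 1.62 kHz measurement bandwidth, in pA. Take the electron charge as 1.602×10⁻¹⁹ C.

I_n = √(2qI·B)
2qI·B = 2 × 1.602×10⁻¹⁹ × 4.28×10⁻⁵ × 1.62×10³ = 2.22×10⁻²⁰ A²
I_n = √(2.22×10⁻²⁰) = 1.49×10⁻¹⁰ A = 149 pA

149 pA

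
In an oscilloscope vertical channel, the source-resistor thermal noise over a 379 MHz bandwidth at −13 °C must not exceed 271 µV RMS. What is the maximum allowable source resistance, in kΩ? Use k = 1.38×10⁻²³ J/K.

13.5 kΩ

T = −13 °C + 273.15 = 260.15 K
Johnson–Nyquist: V_n = √(4kTRB) ⇒ R = V_n² / (4kTB)
4kTB = 4 × 1.38×10⁻²³ × 260.15 × 3.79×10⁸ = 5.44×10⁻¹²
R = (2.71×10⁻⁴)² / 5.44×10⁻¹² = 1.35×10⁴ Ω = 13.5 kΩ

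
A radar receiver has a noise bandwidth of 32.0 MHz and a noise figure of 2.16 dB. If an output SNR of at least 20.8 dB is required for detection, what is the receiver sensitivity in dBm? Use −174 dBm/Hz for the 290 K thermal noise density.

Sensitivity = −174 + 10 log₁₀(B) + NF + SNR_min
= −174 + 75.05 + 2.16 + 20.8
= −75.99 dBm → −76.0 dBm

−76.0 dBm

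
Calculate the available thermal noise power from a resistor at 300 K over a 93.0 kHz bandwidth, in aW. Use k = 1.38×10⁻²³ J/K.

P_n = kTB = 1.38×10⁻²³ × 300 × 9.30×10⁴ = 3.85×10⁻¹⁶ W = 385 aW

385 aW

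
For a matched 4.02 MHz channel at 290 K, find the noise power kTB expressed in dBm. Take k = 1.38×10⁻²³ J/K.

−107.9 dBm

P_n = kTB = 1.38×10⁻²³ × 290 × 4.02×10⁶ = 1.61×10⁻¹⁴ W
In dBm: 10 log₁₀(1.61×10⁻¹⁴ / 10⁻³) = −107.9 dBm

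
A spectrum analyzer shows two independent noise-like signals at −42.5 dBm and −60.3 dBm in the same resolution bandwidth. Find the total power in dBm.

−42.4 dBm

Convert to linear, add, convert back:
P₁ = 5.62×10⁻⁸ W, P₂ = 9.33×10⁻¹⁰ W
P_tot = 5.72×10⁻⁸ W → 10 log₁₀(P_tot / 10⁻³) = −42.4 dBm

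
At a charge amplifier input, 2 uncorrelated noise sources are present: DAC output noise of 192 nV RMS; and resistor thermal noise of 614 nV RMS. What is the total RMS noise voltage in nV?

Uncorrelated sources add in power (mean-square): V_tot = √(ΣV_i²)
V_tot = √[(1.92×10⁻⁷)² + (6.14×10⁻⁷)²] = 6.43×10⁻⁷ V = 643 nV

643 nV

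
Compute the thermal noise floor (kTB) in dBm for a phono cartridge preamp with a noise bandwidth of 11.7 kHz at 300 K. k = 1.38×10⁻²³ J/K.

P_n = kTB = 1.38×10⁻²³ × 300 × 1.17×10⁴ = 4.84×10⁻¹⁷ W
In dBm: 10 log₁₀(4.84×10⁻¹⁷ / 10⁻³) = −133.1 dBm

−133.1 dBm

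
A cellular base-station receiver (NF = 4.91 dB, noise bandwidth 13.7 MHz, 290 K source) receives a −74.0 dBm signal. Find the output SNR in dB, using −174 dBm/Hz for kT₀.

23.7 dB

Noise floor: N = −174 + 10 log₁₀(B) + NF
10 log₁₀(1.37×10⁷) = 71.37 dB
N = −174 + 71.37 + 4.91 = −97.72 dBm
SNR = P_sig − N = −74.0 − (−97.72) = 23.72 dB → 23.7 dB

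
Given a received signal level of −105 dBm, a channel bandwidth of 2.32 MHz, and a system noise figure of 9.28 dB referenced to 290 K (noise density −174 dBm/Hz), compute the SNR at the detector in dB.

Noise floor: N = −174 + 10 log₁₀(B) + NF
10 log₁₀(2.32×10⁶) = 63.65 dB
N = −174 + 63.65 + 9.28 = −101.07 dBm
SNR = P_sig − N = −105 − (−101.07) = −3.93 dB → −3.9 dB

−3.9 dB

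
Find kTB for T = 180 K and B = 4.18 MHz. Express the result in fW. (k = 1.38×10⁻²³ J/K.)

P_n = kTB = 1.38×10⁻²³ × 180 × 4.18×10⁶ = 1.04×10⁻¹⁴ W = 10.4 fW

10.4 fW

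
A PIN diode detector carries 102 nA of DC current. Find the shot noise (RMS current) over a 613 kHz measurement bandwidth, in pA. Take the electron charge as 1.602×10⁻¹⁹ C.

I_n = √(2qI·B)
2qI·B = 2 × 1.602×10⁻¹⁹ × 1.02×10⁻⁷ × 6.13×10⁵ = 2.00×10⁻²⁰ A²
I_n = √(2.00×10⁻²⁰) = 1.42×10⁻¹⁰ A = 142 pA

142 pA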